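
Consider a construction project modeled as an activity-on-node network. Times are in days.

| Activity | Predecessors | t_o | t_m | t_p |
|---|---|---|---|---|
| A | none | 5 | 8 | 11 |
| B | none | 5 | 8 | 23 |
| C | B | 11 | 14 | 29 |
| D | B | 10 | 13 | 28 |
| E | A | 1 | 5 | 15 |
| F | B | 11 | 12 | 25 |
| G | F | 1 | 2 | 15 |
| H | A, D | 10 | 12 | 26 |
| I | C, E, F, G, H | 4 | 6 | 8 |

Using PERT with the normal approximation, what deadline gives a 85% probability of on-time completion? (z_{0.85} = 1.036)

50.2 days

te_A = (5 + 4·8 + 11)/6 = 48/6 = 8; σ²_A = ((11−5)/6)² = 1.000
te_B = (5 + 4·8 + 23)/6 = 60/6 = 10; σ²_B = ((23−5)/6)² = 9.000
te_C = (11 + 4·14 + 29)/6 = 96/6 = 16; σ²_C = ((29−11)/6)² = 9.000
te_D = (10 + 4·13 + 28)/6 = 90/6 = 15; σ²_D = ((28−10)/6)² = 9.000
te_E = (1 + 4·5 + 15)/6 = 36/6 = 6; σ²_E = ((15−1)/6)² = 5.444
te_F = (11 + 4·12 + 25)/6 = 84/6 = 14; σ²_F = ((25−11)/6)² = 5.444
te_G = (1 + 4·2 + 15)/6 = 24/6 = 4; σ²_G = ((15−1)/6)² = 5.444
te_H = (10 + 4·12 + 26)/6 = 84/6 = 14; σ²_H = ((26−10)/6)² = 7.111
te_I = (4 + 4·6 + 8)/6 = 36/6 = 6; σ²_I = ((8−4)/6)² = 0.444

Forward pass:
ES_A = 0; EF_A = 8
ES_B = 0; EF_B = 10
ES_C = 10; EF_C = 10+16 = 26
ES_D = 10; EF_D = 10+15 = 25
ES_E = 8; EF_E = 8+6 = 14
ES_F = 10; EF_F = 10+14 = 24
ES_G = 24; EF_G = 24+4 = 28
ES_H = max(EF_A=8, EF_D=25) = 25; EF_H = 25+14 = 39
ES_I = max(EF_C=26, EF_E=14, EF_F=24, EF_G=28, EF_H=39) = 39; EF_I = 39+6 = 45
Expected project duration μ = 45 days. Critical path: B → D → H → I.

Variance along critical path = 9.000 + 9.000 + 7.111 + 0.444 = 25.556; σ = 5.055 days.
D = μ + z·σ = 45 + 1.036·5.055 = 50.2 days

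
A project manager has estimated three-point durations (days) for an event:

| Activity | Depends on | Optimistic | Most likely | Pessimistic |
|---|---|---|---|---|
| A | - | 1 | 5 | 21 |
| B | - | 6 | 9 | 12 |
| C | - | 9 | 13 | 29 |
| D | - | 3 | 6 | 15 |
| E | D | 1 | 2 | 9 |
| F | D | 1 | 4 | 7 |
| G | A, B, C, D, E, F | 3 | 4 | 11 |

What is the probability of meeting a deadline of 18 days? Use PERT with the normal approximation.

0.289

te_A = (1 + 4·5 + 21)/6 = 42/6 = 7; σ²_A = ((21−1)/6)² = 11.111
te_B = (6 + 4·9 + 12)/6 = 54/6 = 9; σ²_B = ((12−6)/6)² = 1.000
te_C = (9 + 4·13 + 29)/6 = 90/6 = 15; σ²_C = ((29−9)/6)² = 11.111
te_D = (3 + 4·6 + 15)/6 = 42/6 = 7; σ²_D = ((15−3)/6)² = 4.000
te_E = (1 + 4·2 + 9)/6 = 18/6 = 3; σ²_E = ((9−1)/6)² = 1.778
te_F = (1 + 4·4 + 7)/6 = 24/6 = 4; σ²_F = ((7−1)/6)² = 1.000
te_G = (3 + 4·4 + 11)/6 = 30/6 = 5; σ²_G = ((11−3)/6)² = 1.778

Forward pass:
ES_A = 0; EF_A = 7
ES_B = 0; EF_B = 9
ES_C = 0; EF_C = 15
ES_D = 0; EF_D = 7
ES_E = 7; EF_E = 7+3 = 10
ES_F = 7; EF_F = 7+4 = 11
ES_G = max(EF_A=7, EF_B=9, EF_C=15, EF_D=7, EF_E=10, EF_F=11) = 15; EF_G = 15+5 = 20
Expected project duration μ = 20 days. Critical path: C → G.

Variance along critical path = 11.111 + 1.778 = 12.889; σ = √12.889 = 3.590 days.
Z = (18 − 20) / 3.590 = -0.557
P(T ≤ 18) = Φ(-0.557) ≈ 0.289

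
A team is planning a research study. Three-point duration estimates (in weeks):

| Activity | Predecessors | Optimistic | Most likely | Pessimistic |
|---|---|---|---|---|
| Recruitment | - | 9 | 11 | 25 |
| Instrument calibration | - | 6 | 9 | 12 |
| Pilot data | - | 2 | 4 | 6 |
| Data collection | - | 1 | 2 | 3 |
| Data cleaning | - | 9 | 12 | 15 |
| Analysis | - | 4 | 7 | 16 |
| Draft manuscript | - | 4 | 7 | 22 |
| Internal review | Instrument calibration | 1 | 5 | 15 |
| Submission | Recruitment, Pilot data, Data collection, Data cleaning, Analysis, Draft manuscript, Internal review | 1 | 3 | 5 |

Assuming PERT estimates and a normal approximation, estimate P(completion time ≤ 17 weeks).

0.352

te_Recruitment = (9 + 4·11 + 25)/6 = 78/6 = 13; σ²_Recruitment = ((25−9)/6)² = 7.111
te_Instrument calibration = (6 + 4·9 + 12)/6 = 54/6 = 9; σ²_Instrument calibration = ((12−6)/6)² = 1.000
te_Pilot data = (2 + 4·4 + 6)/6 = 24/6 = 4; σ²_Pilot data = ((6−2)/6)² = 0.444
te_Data collection = (1 + 4·2 + 3)/6 = 12/6 = 2; σ²_Data collection = ((3−1)/6)² = 0.111
te_Data cleaning = (9 + 4·12 + 15)/6 = 72/6 = 12; σ²_Data cleaning = ((15−9)/6)² = 1.000
te_Analysis = (4 + 4·7 + 16)/6 = 48/6 = 8; σ²_Analysis = ((16−4)/6)² = 4.000
te_Draft manuscript = (4 + 4·7 + 22)/6 = 54/6 = 9; σ²_Draft manuscript = ((22−4)/6)² = 9.000
te_Internal review = (1 + 4·5 + 15)/6 = 36/6 = 6; σ²_Internal review = ((15−1)/6)² = 5.444
te_Submission = (1 + 4·3 + 5)/6 = 18/6 = 3; σ²_Submission = ((5−1)/6)² = 0.444

Forward pass:
ES_Recruitment = 0; EF_Recruitment = 13
ES_Instrument calibration = 0; EF_Instrument calibration = 9
ES_Pilot data = 0; EF_Pilot data = 4
ES_Data collection = 0; EF_Data collection = 2
ES_Data cleaning = 0; EF_Data cleaning = 12
ES_Analysis = 0; EF_Analysis = 8
ES_Draft manuscript = 0; EF_Draft manuscript = 9
ES_Internal review = 9; EF_Internal review = 9+6 = 15
ES_Submission = max(EF_Recruitment=13, EF_Pilot data=4, EF_Data collection=2, EF_Data cleaning=12, EF_Analysis=8, EF_Draft manuscript=9, EF_Internal review=15) = 15; EF_Submission = 15+3 = 18
Expected project duration μ = 18 weeks. Critical path: Instrument calibration → Internal review → Submission.

Variance along critical path = 1.000 + 5.444 + 0.444 = 6.889; σ = √6.889 = 2.625 weeks.
Z = (17 − 18) / 2.625 = -0.381
P(T ≤ 17) = Φ(-0.381) ≈ 0.352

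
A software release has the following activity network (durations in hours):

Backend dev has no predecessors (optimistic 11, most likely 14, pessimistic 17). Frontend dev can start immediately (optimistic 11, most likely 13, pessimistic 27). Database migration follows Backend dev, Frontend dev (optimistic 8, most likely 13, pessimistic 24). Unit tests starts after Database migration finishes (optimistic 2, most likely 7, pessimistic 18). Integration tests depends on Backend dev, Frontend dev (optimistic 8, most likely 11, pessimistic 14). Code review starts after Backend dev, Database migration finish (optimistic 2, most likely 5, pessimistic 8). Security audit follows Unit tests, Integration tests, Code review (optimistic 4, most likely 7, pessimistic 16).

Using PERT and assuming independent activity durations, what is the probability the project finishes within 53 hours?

te_Backend dev = (11 + 4·14 + 17)/6 = 84/6 = 14; σ²_Backend dev = ((17−11)/6)² = 1.000
te_Frontend dev = (11 + 4·13 + 27)/6 = 90/6 = 15; σ²_Frontend dev = ((27−11)/6)² = 7.111
te_Database migration = (8 + 4·13 + 24)/6 = 84/6 = 14; σ²_Database migration = ((24−8)/6)² = 7.111
te_Unit tests = (2 + 4·7 + 18)/6 = 48/6 = 8; σ²_Unit tests = ((18−2)/6)² = 7.111
te_Integration tests = (8 + 4·11 + 14)/6 = 66/6 = 11; σ²_Integration tests = ((14−8)/6)² = 1.000
te_Code review = (2 + 4·5 + 8)/6 = 30/6 = 5; σ²_Code review = ((8−2)/6)² = 1.000
te_Security audit = (4 + 4·7 + 16)/6 = 48/6 = 8; σ²_Security audit = ((16−4)/6)² = 4.000

Forward pass:
ES_Backend dev = 0; EF_Backend dev = 14
ES_Frontend dev = 0; EF_Frontend dev = 15
ES_Database migration = max(EF_Backend dev=14, EF_Frontend dev=15) = 15; EF_Database migration = 15+14 = 29
ES_Unit tests = 29; EF_Unit tests = 29+8 = 37
ES_Integration tests = max(EF_Backend dev=14, EF_Frontend dev=15) = 15; EF_Integration tests = 15+11 = 26
ES_Code review = max(EF_Backend dev=14, EF_Database migration=29) = 29; EF_Code review = 29+5 = 34
ES_Security audit = max(EF_Unit tests=37, EF_Integration tests=26, EF_Code review=34) = 37; EF_Security audit = 37+8 = 45
Expected project duration μ = 45 hours. Critical path: Frontend dev → Database migration → Unit tests → Security audit.

Variance along critical path = 7.111 + 7.111 + 7.111 + 4.000 = 25.333; σ = √25.333 = 5.033 hours.
Z = (53 − 45) / 5.033 = 1.589
P(T ≤ 53) = Φ(1.589) ≈ 0.944

0.944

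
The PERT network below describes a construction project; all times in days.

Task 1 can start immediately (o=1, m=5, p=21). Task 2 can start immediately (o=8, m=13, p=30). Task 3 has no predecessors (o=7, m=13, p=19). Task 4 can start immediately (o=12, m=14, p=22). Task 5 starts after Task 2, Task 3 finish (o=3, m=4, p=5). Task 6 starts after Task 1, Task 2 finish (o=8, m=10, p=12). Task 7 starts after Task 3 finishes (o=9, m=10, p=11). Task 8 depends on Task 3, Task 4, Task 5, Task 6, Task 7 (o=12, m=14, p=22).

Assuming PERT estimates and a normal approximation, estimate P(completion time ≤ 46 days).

te_Task 1 = (1 + 4·5 + 21)/6 = 42/6 = 7; σ²_Task 1 = ((21−1)/6)² = 11.111
te_Task 2 = (8 + 4·13 + 30)/6 = 90/6 = 15; σ²_Task 2 = ((30−8)/6)² = 13.444
te_Task 3 = (7 + 4·13 + 19)/6 = 78/6 = 13; σ²_Task 3 = ((19−7)/6)² = 4.000
te_Task 4 = (12 + 4·14 + 22)/6 = 90/6 = 15; σ²_Task 4 = ((22−12)/6)² = 2.778
te_Task 5 = (3 + 4·4 + 5)/6 = 24/6 = 4; σ²_Task 5 = ((5−3)/6)² = 0.111
te_Task 6 = (8 + 4·10 + 12)/6 = 60/6 = 10; σ²_Task 6 = ((12−8)/6)² = 0.444
te_Task 7 = (9 + 4·10 + 11)/6 = 60/6 = 10; σ²_Task 7 = ((11−9)/6)² = 0.111
te_Task 8 = (12 + 4·14 + 22)/6 = 90/6 = 15; σ²_Task 8 = ((22−12)/6)² = 2.778

Forward pass:
ES_Task 1 = 0; EF_Task 1 = 7
ES_Task 2 = 0; EF_Task 2 = 15
ES_Task 3 = 0; EF_Task 3 = 13
ES_Task 4 = 0; EF_Task 4 = 15
ES_Task 5 = max(EF_Task 2=15, EF_Task 3=13) = 15; EF_Task 5 = 15+4 = 19
ES_Task 6 = max(EF_Task 1=7, EF_Task 2=15) = 15; EF_Task 6 = 15+10 = 25
ES_Task 7 = 13; EF_Task 7 = 13+10 = 23
ES_Task 8 = max(EF_Task 3=13, EF_Task 4=15, EF_Task 5=19, EF_Task 6=25, EF_Task 7=23) = 25; EF_Task 8 = 25+15 = 40
Expected project duration μ = 40 days. Critical path: Task 2 → Task 6 → Task 8.

Variance along critical path = 13.444 + 0.444 + 2.778 = 16.667; σ = √16.667 = 4.082 days.
Z = (46 − 40) / 4.082 = 1.470
P(T ≤ 46) = Φ(1.470) ≈ 0.929

0.929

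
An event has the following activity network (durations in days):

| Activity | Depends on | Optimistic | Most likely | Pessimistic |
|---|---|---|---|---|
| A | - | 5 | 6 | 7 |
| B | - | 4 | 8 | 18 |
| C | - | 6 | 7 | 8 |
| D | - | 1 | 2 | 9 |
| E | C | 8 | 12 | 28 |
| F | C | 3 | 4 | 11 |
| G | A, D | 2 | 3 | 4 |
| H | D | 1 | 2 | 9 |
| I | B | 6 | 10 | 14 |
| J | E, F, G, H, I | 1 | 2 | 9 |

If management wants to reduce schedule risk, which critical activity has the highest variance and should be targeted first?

te_A = (5 + 4·6 + 7)/6 = 36/6 = 6; σ²_A = ((7−5)/6)² = 0.111
te_B = (4 + 4·8 + 18)/6 = 54/6 = 9; σ²_B = ((18−4)/6)² = 5.444
te_C = (6 + 4·7 + 8)/6 = 42/6 = 7; σ²_C = ((8−6)/6)² = 0.111
te_D = (1 + 4·2 + 9)/6 = 18/6 = 3; σ²_D = ((9−1)/6)² = 1.778
te_E = (8 + 4·12 + 28)/6 = 84/6 = 14; σ²_E = ((28−8)/6)² = 11.111
te_F = (3 + 4·4 + 11)/6 = 30/6 = 5; σ²_F = ((11−3)/6)² = 1.778
te_G = (2 + 4·3 + 4)/6 = 18/6 = 3; σ²_G = ((4−2)/6)² = 0.111
te_H = (1 + 4·2 + 9)/6 = 18/6 = 3; σ²_H = ((9−1)/6)² = 1.778
te_I = (6 + 4·10 + 14)/6 = 60/6 = 10; σ²_I = ((14−6)/6)² = 1.778
te_J = (1 + 4·2 + 9)/6 = 18/6 = 3; σ²_J = ((9−1)/6)² = 1.778

Forward pass:
ES_A = 0; EF_A = 6
ES_B = 0; EF_B = 9
ES_C = 0; EF_C = 7
ES_D = 0; EF_D = 3
ES_E = 7; EF_E = 7+14 = 21
ES_F = 7; EF_F = 7+5 = 12
ES_G = max(EF_A=6, EF_D=3) = 6; EF_G = 6+3 = 9
ES_H = 3; EF_H = 3+3 = 6
ES_I = 9; EF_I = 9+10 = 19
ES_J = max(EF_E=21, EF_F=12, EF_G=9, EF_H=6, EF_I=19) = 21; EF_J = 21+3 = 24
Expected project duration μ = 24 days. Critical path: C → E → J.

Variances on critical path: σ²_C=0.111, σ²_E=11.111, σ²_J=1.778.
Largest is σ²_E = 11.111.

E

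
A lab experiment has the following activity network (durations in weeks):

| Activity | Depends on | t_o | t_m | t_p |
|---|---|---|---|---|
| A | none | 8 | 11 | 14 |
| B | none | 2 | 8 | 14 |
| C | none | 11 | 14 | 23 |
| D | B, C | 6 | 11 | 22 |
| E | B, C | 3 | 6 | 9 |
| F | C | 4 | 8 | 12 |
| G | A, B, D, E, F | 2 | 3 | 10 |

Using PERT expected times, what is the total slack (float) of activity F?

4 weeks

te_A = (8 + 4·11 + 14)/6 = 66/6 = 11
te_B = (2 + 4·8 + 14)/6 = 48/6 = 8
te_C = (11 + 4·14 + 23)/6 = 90/6 = 15
te_D = (6 + 4·11 + 22)/6 = 72/6 = 12
te_E = (3 + 4·6 + 9)/6 = 36/6 = 6
te_F = (4 + 4·8 + 12)/6 = 48/6 = 8
te_G = (2 + 4·3 + 10)/6 = 24/6 = 4

Forward pass:
ES_A = 0; EF_A = 11
ES_B = 0; EF_B = 8
ES_C = 0; EF_C = 15
ES_D = max(EF_B=8, EF_C=15) = 15; EF_D = 15+12 = 27
ES_E = max(EF_B=8, EF_C=15) = 15; EF_E = 15+6 = 21
ES_F = 15; EF_F = 15+8 = 23
ES_G = max(EF_A=11, EF_B=8, EF_D=27, EF_E=21, EF_F=23) = 27; EF_G = 27+4 = 31
Expected project duration μ = 31 weeks. Critical path: C → D → G.

Backward pass:
LF_G = 31; LS_G = 31−4 = 27
LF_F = LS_G = 27; LS_F = 27−8 = 19
LF_E = LS_G = 27; LS_E = 27−6 = 21
LF_D = LS_G = 27; LS_D = 27−12 = 15
LF_C = min(LS_D=15, LS_E=21, LS_F=19) = 15; LS_C = 15−15 = 0
LF_B = min(LS_D=15, LS_E=21, LS_G=27) = 15; LS_B = 15−8 = 7
LF_A = LS_G = 27; LS_A = 27−11 = 16
Slack_F = LS_F − ES_F = 19 − 15 = 4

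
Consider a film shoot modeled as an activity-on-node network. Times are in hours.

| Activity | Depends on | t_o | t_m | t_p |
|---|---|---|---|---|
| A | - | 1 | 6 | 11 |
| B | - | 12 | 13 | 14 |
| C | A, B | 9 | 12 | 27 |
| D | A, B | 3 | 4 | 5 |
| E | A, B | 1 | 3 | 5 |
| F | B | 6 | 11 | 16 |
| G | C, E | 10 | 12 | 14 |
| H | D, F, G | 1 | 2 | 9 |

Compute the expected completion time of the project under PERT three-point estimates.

42 hours

te_A = (1 + 4·6 + 11)/6 = 36/6 = 6
te_B = (12 + 4·13 + 14)/6 = 78/6 = 13
te_C = (9 + 4·12 + 27)/6 = 84/6 = 14
te_D = (3 + 4·4 + 5)/6 = 24/6 = 4
te_E = (1 + 4·3 + 5)/6 = 18/6 = 3
te_F = (6 + 4·11 + 16)/6 = 66/6 = 11
te_G = (10 + 4·12 + 14)/6 = 72/6 = 12
te_H = (1 + 4·2 + 9)/6 = 18/6 = 3

Forward pass:
ES_A = 0; EF_A = 6
ES_B = 0; EF_B = 13
ES_C = max(EF_A=6, EF_B=13) = 13; EF_C = 13+14 = 27
ES_D = max(EF_A=6, EF_B=13) = 13; EF_D = 13+4 = 17
ES_E = max(EF_A=6, EF_B=13) = 13; EF_E = 13+3 = 16
ES_F = 13; EF_F = 13+11 = 24
ES_G = max(EF_C=27, EF_E=16) = 27; EF_G = 27+12 = 39
ES_H = max(EF_D=17, EF_F=24, EF_G=39) = 39; EF_H = 39+3 = 42
Expected project duration μ = 42 hours. Critical path: B → C → G → H.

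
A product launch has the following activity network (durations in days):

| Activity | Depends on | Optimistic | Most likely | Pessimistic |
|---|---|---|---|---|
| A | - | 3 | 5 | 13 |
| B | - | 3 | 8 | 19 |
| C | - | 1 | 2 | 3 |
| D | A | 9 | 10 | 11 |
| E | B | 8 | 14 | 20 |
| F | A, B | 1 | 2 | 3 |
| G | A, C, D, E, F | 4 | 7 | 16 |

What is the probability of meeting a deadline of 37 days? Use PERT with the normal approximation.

0.939

te_A = (3 + 4·5 + 13)/6 = 36/6 = 6; σ²_A = ((13−3)/6)² = 2.778
te_B = (3 + 4·8 + 19)/6 = 54/6 = 9; σ²_B = ((19−3)/6)² = 7.111
te_C = (1 + 4·2 + 3)/6 = 12/6 = 2; σ²_C = ((3−1)/6)² = 0.111
te_D = (9 + 4·10 + 11)/6 = 60/6 = 10; σ²_D = ((11−9)/6)² = 0.111
te_E = (8 + 4·14 + 20)/6 = 84/6 = 14; σ²_E = ((20−8)/6)² = 4.000
te_F = (1 + 4·2 + 3)/6 = 12/6 = 2; σ²_F = ((3−1)/6)² = 0.111
te_G = (4 + 4·7 + 16)/6 = 48/6 = 8; σ²_G = ((16−4)/6)² = 4.000

Forward pass:
ES_A = 0; EF_A = 6
ES_B = 0; EF_B = 9
ES_C = 0; EF_C = 2
ES_D = 6; EF_D = 6+10 = 16
ES_E = 9; EF_E = 9+14 = 23
ES_F = max(EF_A=6, EF_B=9) = 9; EF_F = 9+2 = 11
ES_G = max(EF_A=6, EF_C=2, EF_D=16, EF_E=23, EF_F=11) = 23; EF_G = 23+8 = 31
Expected project duration μ = 31 days. Critical path: B → E → G.

Variance along critical path = 7.111 + 4.000 + 4.000 = 15.111; σ = √15.111 = 3.887 days.
Z = (37 − 31) / 3.887 = 1.543
P(T ≤ 37) = Φ(1.543) ≈ 0.939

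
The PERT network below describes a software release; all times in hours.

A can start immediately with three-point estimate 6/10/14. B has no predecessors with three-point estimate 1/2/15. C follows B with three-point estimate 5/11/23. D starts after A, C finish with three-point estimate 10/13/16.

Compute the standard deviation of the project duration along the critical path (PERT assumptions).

3.93 hours

te_A = (6 + 4·10 + 14)/6 = 60/6 = 10; σ²_A = ((14−6)/6)² = 1.778
te_B = (1 + 4·2 + 15)/6 = 24/6 = 4; σ²_B = ((15−1)/6)² = 5.444
te_C = (5 + 4·11 + 23)/6 = 72/6 = 12; σ²_C = ((23−5)/6)² = 9.000
te_D = (10 + 4·13 + 16)/6 = 78/6 = 13; σ²_D = ((16−10)/6)² = 1.000

Forward pass:
ES_A = 0; EF_A = 10
ES_B = 0; EF_B = 4
ES_C = 4; EF_C = 4+12 = 16
ES_D = max(EF_A=10, EF_C=16) = 16; EF_D = 16+13 = 29
Expected project duration μ = 29 hours. Critical path: B → C → D.

Variance along critical path = 5.444 + 9.000 + 1.000 = 15.444
σ = √15.444 = 3.930 hours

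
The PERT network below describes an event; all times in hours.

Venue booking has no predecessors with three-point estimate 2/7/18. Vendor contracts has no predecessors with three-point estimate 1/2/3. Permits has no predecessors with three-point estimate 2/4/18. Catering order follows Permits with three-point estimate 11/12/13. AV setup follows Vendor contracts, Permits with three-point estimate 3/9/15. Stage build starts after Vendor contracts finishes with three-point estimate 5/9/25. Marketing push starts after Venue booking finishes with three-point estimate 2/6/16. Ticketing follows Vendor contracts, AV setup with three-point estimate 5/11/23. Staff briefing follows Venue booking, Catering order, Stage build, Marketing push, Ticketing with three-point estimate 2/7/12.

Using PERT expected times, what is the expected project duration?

34 hours

te_Venue booking = (2 + 4·7 + 18)/6 = 48/6 = 8
te_Vendor contracts = (1 + 4·2 + 3)/6 = 12/6 = 2
te_Permits = (2 + 4·4 + 18)/6 = 36/6 = 6
te_Catering order = (11 + 4·12 + 13)/6 = 72/6 = 12
te_AV setup = (3 + 4·9 + 15)/6 = 54/6 = 9
te_Stage build = (5 + 4·9 + 25)/6 = 66/6 = 11
te_Marketing push = (2 + 4·6 + 16)/6 = 42/6 = 7
te_Ticketing = (5 + 4·11 + 23)/6 = 72/6 = 12
te_Staff briefing = (2 + 4·7 + 12)/6 = 42/6 = 7

Forward pass:
ES_Venue booking = 0; EF_Venue booking = 8
ES_Vendor contracts = 0; EF_Vendor contracts = 2
ES_Permits = 0; EF_Permits = 6
ES_Catering order = 6; EF_Catering order = 6+12 = 18
ES_AV setup = max(EF_Vendor contracts=2, EF_Permits=6) = 6; EF_AV setup = 6+9 = 15
ES_Stage build = 2; EF_Stage build = 2+11 = 13
ES_Marketing push = 8; EF_Marketing push = 8+7 = 15
ES_Ticketing = max(EF_Vendor contracts=2, EF_AV setup=15) = 15; EF_Ticketing = 15+12 = 27
ES_Staff briefing = max(EF_Venue booking=8, EF_Catering order=18, EF_Stage build=13, EF_Marketing push=15, EF_Ticketing=27) = 27; EF_Staff briefing = 27+7 = 34
Expected project duration μ = 34 hours. Critical path: Permits → AV setup → Ticketing → Staff briefing.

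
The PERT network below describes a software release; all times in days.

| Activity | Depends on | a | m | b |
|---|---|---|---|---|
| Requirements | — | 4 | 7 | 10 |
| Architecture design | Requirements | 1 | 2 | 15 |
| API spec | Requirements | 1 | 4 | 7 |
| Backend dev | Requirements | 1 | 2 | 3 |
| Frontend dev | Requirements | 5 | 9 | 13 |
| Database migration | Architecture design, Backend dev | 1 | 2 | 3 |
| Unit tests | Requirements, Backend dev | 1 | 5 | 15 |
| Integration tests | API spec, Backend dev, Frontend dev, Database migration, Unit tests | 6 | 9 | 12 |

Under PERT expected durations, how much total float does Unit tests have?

1 days

te_Requirements = (4 + 4·7 + 10)/6 = 42/6 = 7
te_Architecture design = (1 + 4·2 + 15)/6 = 24/6 = 4
te_API spec = (1 + 4·4 + 7)/6 = 24/6 = 4
te_Backend dev = (1 + 4·2 + 3)/6 = 12/6 = 2
te_Frontend dev = (5 + 4·9 + 13)/6 = 54/6 = 9
te_Database migration = (1 + 4·2 + 3)/6 = 12/6 = 2
te_Unit tests = (1 + 4·5 + 15)/6 = 36/6 = 6
te_Integration tests = (6 + 4·9 + 12)/6 = 54/6 = 9

Forward pass:
ES_Requirements = 0; EF_Requirements = 7
ES_Architecture design = 7; EF_Architecture design = 7+4 = 11
ES_API spec = 7; EF_API spec = 7+4 = 11
ES_Backend dev = 7; EF_Backend dev = 7+2 = 9
ES_Frontend dev = 7; EF_Frontend dev = 7+9 = 16
ES_Database migration = max(EF_Architecture design=11, EF_Backend dev=9) = 11; EF_Database migration = 11+2 = 13
ES_Unit tests = max(EF_Requirements=7, EF_Backend dev=9) = 9; EF_Unit tests = 9+6 = 15
ES_Integration tests = max(EF_API spec=11, EF_Backend dev=9, EF_Frontend dev=16, EF_Database migration=13, EF_Unit tests=15) = 16; EF_Integration tests = 16+9 = 25
Expected project duration μ = 25 days. Critical path: Requirements → Frontend dev → Integration tests.

Backward pass:
LF_Integration tests = 25; LS_Integration tests = 25−9 = 16
LF_Unit tests = LS_Integration tests = 16; LS_Unit tests = 16−6 = 10
LF_Database migration = LS_Integration tests = 16; LS_Database migration = 16−2 = 14
LF_Frontend dev = LS_Integration tests = 16; LS_Frontend dev = 16−9 = 7
LF_Backend dev = min(LS_Database migration=14, LS_Unit tests=10, LS_Integration tests=16) = 10; LS_Backend dev = 10−2 = 8
LF_API spec = LS_Integration tests = 16; LS_API spec = 16−4 = 12
LF_Architecture design = LS_Database migration = 14; LS_Architecture design = 14−4 = 10
LF_Requirements = min(LS_Architecture design=10, LS_API spec=12, LS_Backend dev=8, LS_Frontend dev=7, LS_Unit tests=10) = 7; LS_Requirements = 7−7 = 0
Slack_Unit tests = LS_Unit tests − ES_Unit tests = 10 − 9 = 1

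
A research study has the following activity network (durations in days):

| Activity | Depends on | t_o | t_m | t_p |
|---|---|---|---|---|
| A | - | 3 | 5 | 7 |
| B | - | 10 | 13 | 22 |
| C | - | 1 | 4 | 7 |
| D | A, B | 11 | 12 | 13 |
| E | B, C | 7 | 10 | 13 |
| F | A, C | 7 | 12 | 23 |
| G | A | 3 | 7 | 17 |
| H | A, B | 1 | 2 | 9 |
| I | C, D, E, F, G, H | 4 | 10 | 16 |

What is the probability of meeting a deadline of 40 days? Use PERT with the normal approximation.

te_A = (3 + 4·5 + 7)/6 = 30/6 = 5; σ²_A = ((7−3)/6)² = 0.444
te_B = (10 + 4·13 + 22)/6 = 84/6 = 14; σ²_B = ((22−10)/6)² = 4.000
te_C = (1 + 4·4 + 7)/6 = 24/6 = 4; σ²_C = ((7−1)/6)² = 1.000
te_D = (11 + 4·12 + 13)/6 = 72/6 = 12; σ²_D = ((13−11)/6)² = 0.111
te_E = (7 + 4·10 + 13)/6 = 60/6 = 10; σ²_E = ((13−7)/6)² = 1.000
te_F = (7 + 4·12 + 23)/6 = 78/6 = 13; σ²_F = ((23−7)/6)² = 7.111
te_G = (3 + 4·7 + 17)/6 = 48/6 = 8; σ²_G = ((17−3)/6)² = 5.444
te_H = (1 + 4·2 + 9)/6 = 18/6 = 3; σ²_H = ((9−1)/6)² = 1.778
te_I = (4 + 4·10 + 16)/6 = 60/6 = 10; σ²_I = ((16−4)/6)² = 4.000

Forward pass:
ES_A = 0; EF_A = 5
ES_B = 0; EF_B = 14
ES_C = 0; EF_C = 4
ES_D = max(EF_A=5, EF_B=14) = 14; EF_D = 14+12 = 26
ES_E = max(EF_B=14, EF_C=4) = 14; EF_E = 14+10 = 24
ES_F = max(EF_A=5, EF_C=4) = 5; EF_F = 5+13 = 18
ES_G = 5; EF_G = 5+8 = 13
ES_H = max(EF_A=5, EF_B=14) = 14; EF_H = 14+3 = 17
ES_I = max(EF_C=4, EF_D=26, EF_E=24, EF_F=18, EF_G=13, EF_H=17) = 26; EF_I = 26+10 = 36
Expected project duration μ = 36 days. Critical path: B → D → I.

Variance along critical path = 4.000 + 0.111 + 4.000 = 8.111; σ = √8.111 = 2.848 days.
Z = (40 − 36) / 2.848 = 1.404
P(T ≤ 40) = Φ(1.404) ≈ 0.920

0.920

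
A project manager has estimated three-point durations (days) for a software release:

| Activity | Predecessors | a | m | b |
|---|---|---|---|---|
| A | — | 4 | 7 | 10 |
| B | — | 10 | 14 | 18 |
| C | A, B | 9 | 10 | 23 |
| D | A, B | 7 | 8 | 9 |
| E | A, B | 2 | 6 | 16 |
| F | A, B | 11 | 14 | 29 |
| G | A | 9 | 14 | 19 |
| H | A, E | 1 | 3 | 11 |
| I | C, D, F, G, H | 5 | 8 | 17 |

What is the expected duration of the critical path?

te_A = (4 + 4·7 + 10)/6 = 42/6 = 7
te_B = (10 + 4·14 + 18)/6 = 84/6 = 14
te_C = (9 + 4·10 + 23)/6 = 72/6 = 12
te_D = (7 + 4·8 + 9)/6 = 48/6 = 8
te_E = (2 + 4·6 + 16)/6 = 42/6 = 7
te_F = (11 + 4·14 + 29)/6 = 96/6 = 16
te_G = (9 + 4·14 + 19)/6 = 84/6 = 14
te_H = (1 + 4·3 + 11)/6 = 24/6 = 4
te_I = (5 + 4·8 + 17)/6 = 54/6 = 9

Forward pass:
ES_A = 0; EF_A = 7
ES_B = 0; EF_B = 14
ES_C = max(EF_A=7, EF_B=14) = 14; EF_C = 14+12 = 26
ES_D = max(EF_A=7, EF_B=14) = 14; EF_D = 14+8 = 22
ES_E = max(EF_A=7, EF_B=14) = 14; EF_E = 14+7 = 21
ES_F = max(EF_A=7, EF_B=14) = 14; EF_F = 14+16 = 30
ES_G = 7; EF_G = 7+14 = 21
ES_H = max(EF_A=7, EF_E=21) = 21; EF_H = 21+4 = 25
ES_I = max(EF_C=26, EF_D=22, EF_F=30, EF_G=21, EF_H=25) = 30; EF_I = 30+9 = 39
Expected project duration μ = 39 days. Critical path: B → F → I.

39 days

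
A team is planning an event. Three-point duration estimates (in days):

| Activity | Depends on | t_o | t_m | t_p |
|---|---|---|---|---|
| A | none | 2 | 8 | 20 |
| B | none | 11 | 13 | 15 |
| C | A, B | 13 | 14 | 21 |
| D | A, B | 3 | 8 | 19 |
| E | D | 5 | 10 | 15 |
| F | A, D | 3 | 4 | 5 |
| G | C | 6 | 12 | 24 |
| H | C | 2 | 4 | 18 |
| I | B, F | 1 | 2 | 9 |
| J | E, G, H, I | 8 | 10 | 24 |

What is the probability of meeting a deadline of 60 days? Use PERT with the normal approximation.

te_A = (2 + 4·8 + 20)/6 = 54/6 = 9; σ²_A = ((20−2)/6)² = 9.000
te_B = (11 + 4·13 + 15)/6 = 78/6 = 13; σ²_B = ((15−11)/6)² = 0.444
te_C = (13 + 4·14 + 21)/6 = 90/6 = 15; σ²_C = ((21−13)/6)² = 1.778
te_D = (3 + 4·8 + 19)/6 = 54/6 = 9; σ²_D = ((19−3)/6)² = 7.111
te_E = (5 + 4·10 + 15)/6 = 60/6 = 10; σ²_E = ((15−5)/6)² = 2.778
te_F = (3 + 4·4 + 5)/6 = 24/6 = 4; σ²_F = ((5−3)/6)² = 0.111
te_G = (6 + 4·12 + 24)/6 = 78/6 = 13; σ²_G = ((24−6)/6)² = 9.000
te_H = (2 + 4·4 + 18)/6 = 36/6 = 6; σ²_H = ((18−2)/6)² = 7.111
te_I = (1 + 4·2 + 9)/6 = 18/6 = 3; σ²_I = ((9−1)/6)² = 1.778
te_J = (8 + 4·10 + 24)/6 = 72/6 = 12; σ²_J = ((24−8)/6)² = 7.111

Forward pass:
ES_A = 0; EF_A = 9
ES_B = 0; EF_B = 13
ES_C = max(EF_A=9, EF_B=13) = 13; EF_C = 13+15 = 28
ES_D = max(EF_A=9, EF_B=13) = 13; EF_D = 13+9 = 22
ES_E = 22; EF_E = 22+10 = 32
ES_F = max(EF_A=9, EF_D=22) = 22; EF_F = 22+4 = 26
ES_G = 28; EF_G = 28+13 = 41
ES_H = 28; EF_H = 28+6 = 34
ES_I = max(EF_B=13, EF_F=26) = 26; EF_I = 26+3 = 29
ES_J = max(EF_E=32, EF_G=41, EF_H=34, EF_I=29) = 41; EF_J = 41+12 = 53
Expected project duration μ = 53 days. Critical path: B → C → G → J.

Variance along critical path = 0.444 + 1.778 + 9.000 + 7.111 = 18.333; σ = √18.333 = 4.282 days.
Z = (60 − 53) / 4.282 = 1.635
P(T ≤ 60) = Φ(1.635) ≈ 0.949

0.949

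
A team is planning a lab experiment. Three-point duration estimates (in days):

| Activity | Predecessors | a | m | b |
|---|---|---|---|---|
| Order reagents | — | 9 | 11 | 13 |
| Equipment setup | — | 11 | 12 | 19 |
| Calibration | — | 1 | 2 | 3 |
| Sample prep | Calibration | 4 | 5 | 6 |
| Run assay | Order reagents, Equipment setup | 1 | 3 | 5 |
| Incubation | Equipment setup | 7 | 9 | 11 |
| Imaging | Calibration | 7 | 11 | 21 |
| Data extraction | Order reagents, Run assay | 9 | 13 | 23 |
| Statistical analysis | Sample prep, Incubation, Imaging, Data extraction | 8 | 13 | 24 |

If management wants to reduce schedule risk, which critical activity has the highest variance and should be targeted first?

Statistical analysis

te_Order reagents = (9 + 4·11 + 13)/6 = 66/6 = 11; σ²_Order reagents = ((13−9)/6)² = 0.444
te_Equipment setup = (11 + 4·12 + 19)/6 = 78/6 = 13; σ²_Equipment setup = ((19−11)/6)² = 1.778
te_Calibration = (1 + 4·2 + 3)/6 = 12/6 = 2; σ²_Calibration = ((3−1)/6)² = 0.111
te_Sample prep = (4 + 4·5 + 6)/6 = 30/6 = 5; σ²_Sample prep = ((6−4)/6)² = 0.111
te_Run assay = (1 + 4·3 + 5)/6 = 18/6 = 3; σ²_Run assay = ((5−1)/6)² = 0.444
te_Incubation = (7 + 4·9 + 11)/6 = 54/6 = 9; σ²_Incubation = ((11−7)/6)² = 0.444
te_Imaging = (7 + 4·11 + 21)/6 = 72/6 = 12; σ²_Imaging = ((21−7)/6)² = 5.444
te_Data extraction = (9 + 4·13 + 23)/6 = 84/6 = 14; σ²_Data extraction = ((23−9)/6)² = 5.444
te_Statistical analysis = (8 + 4·13 + 24)/6 = 84/6 = 14; σ²_Statistical analysis = ((24−8)/6)² = 7.111

Forward pass:
ES_Order reagents = 0; EF_Order reagents = 11
ES_Equipment setup = 0; EF_Equipment setup = 13
ES_Calibration = 0; EF_Calibration = 2
ES_Sample prep = 2; EF_Sample prep = 2+5 = 7
ES_Run assay = max(EF_Order reagents=11, EF_Equipment setup=13) = 13; EF_Run assay = 13+3 = 16
ES_Incubation = 13; EF_Incubation = 13+9 = 22
ES_Imaging = 2; EF_Imaging = 2+12 = 14
ES_Data extraction = max(EF_Order reagents=11, EF_Run assay=16) = 16; EF_Data extraction = 16+14 = 30
ES_Statistical analysis = max(EF_Sample prep=7, EF_Incubation=22, EF_Imaging=14, EF_Data extraction=30) = 30; EF_Statistical analysis = 30+14 = 44
Expected project duration μ = 44 days. Critical path: Equipment setup → Run assay → Data extraction → Statistical analysis.

Variances on critical path: σ²_Equipment setup=1.778, σ²_Run assay=0.444, σ²_Data extraction=5.444, σ²_Statistical analysis=7.111.
Largest is σ²_Statistical analysis = 7.111.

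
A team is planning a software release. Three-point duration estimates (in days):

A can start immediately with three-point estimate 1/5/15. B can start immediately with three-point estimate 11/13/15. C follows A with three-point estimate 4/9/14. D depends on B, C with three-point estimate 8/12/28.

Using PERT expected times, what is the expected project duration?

te_A = (1 + 4·5 + 15)/6 = 36/6 = 6
te_B = (11 + 4·13 + 15)/6 = 78/6 = 13
te_C = (4 + 4·9 + 14)/6 = 54/6 = 9
te_D = (8 + 4·12 + 28)/6 = 84/6 = 14

Forward pass:
ES_A = 0; EF_A = 6
ES_B = 0; EF_B = 13
ES_C = 6; EF_C = 6+9 = 15
ES_D = max(EF_B=13, EF_C=15) = 15; EF_D = 15+14 = 29
Expected project duration μ = 29 days. Critical path: A → C → D.

29 days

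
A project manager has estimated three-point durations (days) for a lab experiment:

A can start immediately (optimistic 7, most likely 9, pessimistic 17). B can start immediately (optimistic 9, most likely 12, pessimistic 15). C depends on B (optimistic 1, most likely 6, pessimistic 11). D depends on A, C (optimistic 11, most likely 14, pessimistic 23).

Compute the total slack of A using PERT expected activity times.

te_A = (7 + 4·9 + 17)/6 = 60/6 = 10
te_B = (9 + 4·12 + 15)/6 = 72/6 = 12
te_C = (1 + 4·6 + 11)/6 = 36/6 = 6
te_D = (11 + 4·14 + 23)/6 = 90/6 = 15

Forward pass:
ES_A = 0; EF_A = 10
ES_B = 0; EF_B = 12
ES_C = 12; EF_C = 12+6 = 18
ES_D = max(EF_A=10, EF_C=18) = 18; EF_D = 18+15 = 33
Expected project duration μ = 33 days. Critical path: B → C → D.

Backward pass:
LF_D = 33; LS_D = 33−15 = 18
LF_C = LS_D = 18; LS_C = 18−6 = 12
LF_B = LS_C = 12; LS_B = 12−12 = 0
LF_A = LS_D = 18; LS_A = 18−10 = 8
Slack_A = LS_A − ES_A = 8 − 0 = 8

8 days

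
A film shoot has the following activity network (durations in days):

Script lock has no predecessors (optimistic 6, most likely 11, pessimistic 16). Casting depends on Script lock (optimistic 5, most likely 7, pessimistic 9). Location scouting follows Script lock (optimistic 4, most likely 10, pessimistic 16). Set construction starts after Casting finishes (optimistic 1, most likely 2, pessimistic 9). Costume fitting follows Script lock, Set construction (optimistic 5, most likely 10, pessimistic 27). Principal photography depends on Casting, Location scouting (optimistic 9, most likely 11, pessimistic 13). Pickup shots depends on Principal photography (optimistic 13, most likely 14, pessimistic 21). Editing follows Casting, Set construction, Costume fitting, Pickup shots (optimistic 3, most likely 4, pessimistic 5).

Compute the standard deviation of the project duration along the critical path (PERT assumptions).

3.02 days

te_Script lock = (6 + 4·11 + 16)/6 = 66/6 = 11; σ²_Script lock = ((16−6)/6)² = 2.778
te_Casting = (5 + 4·7 + 9)/6 = 42/6 = 7; σ²_Casting = ((9−5)/6)² = 0.444
te_Location scouting = (4 + 4·10 + 16)/6 = 60/6 = 10; σ²_Location scouting = ((16−4)/6)² = 4.000
te_Set construction = (1 + 4·2 + 9)/6 = 18/6 = 3; σ²_Set construction = ((9−1)/6)² = 1.778
te_Costume fitting = (5 + 4·10 + 27)/6 = 72/6 = 12; σ²_Costume fitting = ((27−5)/6)² = 13.444
te_Principal photography = (9 + 4·11 + 13)/6 = 66/6 = 11; σ²_Principal photography = ((13−9)/6)² = 0.444
te_Pickup shots = (13 + 4·14 + 21)/6 = 90/6 = 15; σ²_Pickup shots = ((21−13)/6)² = 1.778
te_Editing = (3 + 4·4 + 5)/6 = 24/6 = 4; σ²_Editing = ((5−3)/6)² = 0.111

Forward pass:
ES_Script lock = 0; EF_Script lock = 11
ES_Casting = 11; EF_Casting = 11+7 = 18
ES_Location scouting = 11; EF_Location scouting = 11+10 = 21
ES_Set construction = 18; EF_Set construction = 18+3 = 21
ES_Costume fitting = max(EF_Script lock=11, EF_Set construction=21) = 21; EF_Costume fitting = 21+12 = 33
ES_Principal photography = max(EF_Casting=18, EF_Location scouting=21) = 21; EF_Principal photography = 21+11 = 32
ES_Pickup shots = 32; EF_Pickup shots = 32+15 = 47
ES_Editing = max(EF_Casting=18, EF_Set construction=21, EF_Costume fitting=33, EF_Pickup shots=47) = 47; EF_Editing = 47+4 = 51
Expected project duration μ = 51 days. Critical path: Script lock → Location scouting → Principal photography → Pickup shots → Editing.

Variance along critical path = 2.778 + 4.000 + 0.444 + 1.778 + 0.111 = 9.111
σ = √9.111 = 3.018 days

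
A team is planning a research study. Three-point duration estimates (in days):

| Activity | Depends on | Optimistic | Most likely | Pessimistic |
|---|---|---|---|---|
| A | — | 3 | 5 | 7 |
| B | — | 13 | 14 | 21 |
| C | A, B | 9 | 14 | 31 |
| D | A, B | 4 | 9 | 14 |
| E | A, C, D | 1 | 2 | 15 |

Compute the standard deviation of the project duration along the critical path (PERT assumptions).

te_A = (3 + 4·5 + 7)/6 = 30/6 = 5; σ²_A = ((7−3)/6)² = 0.444
te_B = (13 + 4·14 + 21)/6 = 90/6 = 15; σ²_B = ((21−13)/6)² = 1.778
te_C = (9 + 4·14 + 31)/6 = 96/6 = 16; σ²_C = ((31−9)/6)² = 13.444
te_D = (4 + 4·9 + 14)/6 = 54/6 = 9; σ²_D = ((14−4)/6)² = 2.778
te_E = (1 + 4·2 + 15)/6 = 24/6 = 4; σ²_E = ((15−1)/6)² = 5.444

Forward pass:
ES_A = 0; EF_A = 5
ES_B = 0; EF_B = 15
ES_C = max(EF_A=5, EF_B=15) = 15; EF_C = 15+16 = 31
ES_D = max(EF_A=5, EF_B=15) = 15; EF_D = 15+9 = 24
ES_E = max(EF_A=5, EF_C=31, EF_D=24) = 31; EF_E = 31+4 = 35
Expected project duration μ = 35 days. Critical path: B → C → E.

Variance along critical path = 1.778 + 13.444 + 5.444 = 20.667
σ = √20.667 = 4.546 days

4.55 days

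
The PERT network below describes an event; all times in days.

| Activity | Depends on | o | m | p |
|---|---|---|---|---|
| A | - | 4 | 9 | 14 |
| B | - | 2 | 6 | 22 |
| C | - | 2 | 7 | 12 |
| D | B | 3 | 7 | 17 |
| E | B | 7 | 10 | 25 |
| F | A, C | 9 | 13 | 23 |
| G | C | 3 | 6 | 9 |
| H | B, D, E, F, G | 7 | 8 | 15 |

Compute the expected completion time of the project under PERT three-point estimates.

te_A = (4 + 4·9 + 14)/6 = 54/6 = 9
te_B = (2 + 4·6 + 22)/6 = 48/6 = 8
te_C = (2 + 4·7 + 12)/6 = 42/6 = 7
te_D = (3 + 4·7 + 17)/6 = 48/6 = 8
te_E = (7 + 4·10 + 25)/6 = 72/6 = 12
te_F = (9 + 4·13 + 23)/6 = 84/6 = 14
te_G = (3 + 4·6 + 9)/6 = 36/6 = 6
te_H = (7 + 4·8 + 15)/6 = 54/6 = 9

Forward pass:
ES_A = 0; EF_A = 9
ES_B = 0; EF_B = 8
ES_C = 0; EF_C = 7
ES_D = 8; EF_D = 8+8 = 16
ES_E = 8; EF_E = 8+12 = 20
ES_F = max(EF_A=9, EF_C=7) = 9; EF_F = 9+14 = 23
ES_G = 7; EF_G = 7+6 = 13
ES_H = max(EF_B=8, EF_D=16, EF_E=20, EF_F=23, EF_G=13) = 23; EF_H = 23+9 = 32
Expected project duration μ = 32 days. Critical path: A → F → H.

32 days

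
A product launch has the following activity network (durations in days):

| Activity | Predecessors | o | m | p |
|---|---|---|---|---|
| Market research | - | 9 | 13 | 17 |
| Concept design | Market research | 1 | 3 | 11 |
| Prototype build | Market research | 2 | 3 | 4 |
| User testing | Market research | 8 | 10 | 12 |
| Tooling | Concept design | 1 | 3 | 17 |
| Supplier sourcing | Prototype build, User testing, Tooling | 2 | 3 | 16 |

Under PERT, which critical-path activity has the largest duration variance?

Supplier sourcing

te_Market research = (9 + 4·13 + 17)/6 = 78/6 = 13; σ²_Market research = ((17−9)/6)² = 1.778
te_Concept design = (1 + 4·3 + 11)/6 = 24/6 = 4; σ²_Concept design = ((11−1)/6)² = 2.778
te_Prototype build = (2 + 4·3 + 4)/6 = 18/6 = 3; σ²_Prototype build = ((4−2)/6)² = 0.111
te_User testing = (8 + 4·10 + 12)/6 = 60/6 = 10; σ²_User testing = ((12−8)/6)² = 0.444
te_Tooling = (1 + 4·3 + 17)/6 = 30/6 = 5; σ²_Tooling = ((17−1)/6)² = 7.111
te_Supplier sourcing = (2 + 4·3 + 16)/6 = 30/6 = 5; σ²_Supplier sourcing = ((16−2)/6)² = 5.444

Forward pass:
ES_Market research = 0; EF_Market research = 13
ES_Concept design = 13; EF_Concept design = 13+4 = 17
ES_Prototype build = 13; EF_Prototype build = 13+3 = 16
ES_User testing = 13; EF_User testing = 13+10 = 23
ES_Tooling = 17; EF_Tooling = 17+5 = 22
ES_Supplier sourcing = max(EF_Prototype build=16, EF_User testing=23, EF_Tooling=22) = 23; EF_Supplier sourcing = 23+5 = 28
Expected project duration μ = 28 days. Critical path: Market research → User testing → Supplier sourcing.

Variances on critical path: σ²_Market research=1.778, σ²_User testing=0.444, σ²_Supplier sourcing=5.444.
Largest is σ²_Supplier sourcing = 5.444.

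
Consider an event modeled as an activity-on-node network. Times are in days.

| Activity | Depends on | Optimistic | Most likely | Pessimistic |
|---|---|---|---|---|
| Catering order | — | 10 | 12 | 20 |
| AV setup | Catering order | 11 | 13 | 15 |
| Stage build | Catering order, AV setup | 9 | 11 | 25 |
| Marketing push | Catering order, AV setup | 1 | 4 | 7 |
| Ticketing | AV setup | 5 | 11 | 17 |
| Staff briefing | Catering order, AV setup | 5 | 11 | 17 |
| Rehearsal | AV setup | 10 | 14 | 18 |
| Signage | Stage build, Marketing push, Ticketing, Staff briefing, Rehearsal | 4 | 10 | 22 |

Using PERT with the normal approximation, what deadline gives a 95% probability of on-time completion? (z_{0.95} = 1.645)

te_Catering order = (10 + 4·12 + 20)/6 = 78/6 = 13; σ²_Catering order = ((20−10)/6)² = 2.778
te_AV setup = (11 + 4·13 + 15)/6 = 78/6 = 13; σ²_AV setup = ((15−11)/6)² = 0.444
te_Stage build = (9 + 4·11 + 25)/6 = 78/6 = 13; σ²_Stage build = ((25−9)/6)² = 7.111
te_Marketing push = (1 + 4·4 + 7)/6 = 24/6 = 4; σ²_Marketing push = ((7−1)/6)² = 1.000
te_Ticketing = (5 + 4·11 + 17)/6 = 66/6 = 11; σ²_Ticketing = ((17−5)/6)² = 4.000
te_Staff briefing = (5 + 4·11 + 17)/6 = 66/6 = 11; σ²_Staff briefing = ((17−5)/6)² = 4.000
te_Rehearsal = (10 + 4·14 + 18)/6 = 84/6 = 14; σ²_Rehearsal = ((18−10)/6)² = 1.778
te_Signage = (4 + 4·10 + 22)/6 = 66/6 = 11; σ²_Signage = ((22−4)/6)² = 9.000

Forward pass:
ES_Catering order = 0; EF_Catering order = 13
ES_AV setup = 13; EF_AV setup = 13+13 = 26
ES_Stage build = max(EF_Catering order=13, EF_AV setup=26) = 26; EF_Stage build = 26+13 = 39
ES_Marketing push = max(EF_Catering order=13, EF_AV setup=26) = 26; EF_Marketing push = 26+4 = 30
ES_Ticketing = 26; EF_Ticketing = 26+11 = 37
ES_Staff briefing = max(EF_Catering order=13, EF_AV setup=26) = 26; EF_Staff briefing = 26+11 = 37
ES_Rehearsal = 26; EF_Rehearsal = 26+14 = 40
ES_Signage = max(EF_Stage build=39, EF_Marketing push=30, EF_Ticketing=37, EF_Staff briefing=37, EF_Rehearsal=40) = 40; EF_Signage = 40+11 = 51
Expected project duration μ = 51 days. Critical path: Catering order → AV setup → Rehearsal → Signage.

Variance along critical path = 2.778 + 0.444 + 1.778 + 9.000 = 14.000; σ = 3.742 days.
D = μ + z·σ = 51 + 1.645·3.742 = 57.2 days

57.2 days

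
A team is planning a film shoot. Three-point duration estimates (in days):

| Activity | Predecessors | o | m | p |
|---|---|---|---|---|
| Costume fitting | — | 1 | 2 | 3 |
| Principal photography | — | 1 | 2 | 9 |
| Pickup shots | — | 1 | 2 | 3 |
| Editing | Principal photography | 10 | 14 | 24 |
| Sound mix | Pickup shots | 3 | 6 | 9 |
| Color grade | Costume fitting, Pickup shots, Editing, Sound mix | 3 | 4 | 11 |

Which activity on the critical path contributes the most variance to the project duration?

te_Costume fitting = (1 + 4·2 + 3)/6 = 12/6 = 2; σ²_Costume fitting = ((3−1)/6)² = 0.111
te_Principal photography = (1 + 4·2 + 9)/6 = 18/6 = 3; σ²_Principal photography = ((9−1)/6)² = 1.778
te_Pickup shots = (1 + 4·2 + 3)/6 = 12/6 = 2; σ²_Pickup shots = ((3−1)/6)² = 0.111
te_Editing = (10 + 4·14 + 24)/6 = 90/6 = 15; σ²_Editing = ((24−10)/6)² = 5.444
te_Sound mix = (3 + 4·6 + 9)/6 = 36/6 = 6; σ²_Sound mix = ((9−3)/6)² = 1.000
te_Color grade = (3 + 4·4 + 11)/6 = 30/6 = 5; σ²_Color grade = ((11−3)/6)² = 1.778

Forward pass:
ES_Costume fitting = 0; EF_Costume fitting = 2
ES_Principal photography = 0; EF_Principal photography = 3
ES_Pickup shots = 0; EF_Pickup shots = 2
ES_Editing = 3; EF_Editing = 3+15 = 18
ES_Sound mix = 2; EF_Sound mix = 2+6 = 8
ES_Color grade = max(EF_Costume fitting=2, EF_Pickup shots=2, EF_Editing=18, EF_Sound mix=8) = 18; EF_Color grade = 18+5 = 23
Expected project duration μ = 23 days. Critical path: Principal photography → Editing → Color grade.

Variances on critical path: σ²_Principal photography=1.778, σ²_Editing=5.444, σ²_Color grade=1.778.
Largest is σ²_Editing = 5.444.

Editing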